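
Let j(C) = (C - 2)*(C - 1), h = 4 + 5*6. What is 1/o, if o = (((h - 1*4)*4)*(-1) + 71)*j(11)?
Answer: -1/4410 ≈ -0.00022676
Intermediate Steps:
h = 34 (h = 4 + 30 = 34)
j(C) = (-1 + C)*(-2 + C) (j(C) = (-2 + C)*(-1 + C) = (-1 + C)*(-2 + C))
o = -4410 (o = (((34 - 1*4)*4)*(-1) + 71)*(2 + 11**2 - 3*11) = (((34 - 4)*4)*(-1) + 71)*(2 + 121 - 33) = ((30*4)*(-1) + 71)*90 = (120*(-1) + 71)*90 = (-120 + 71)*90 = -49*90 = -4410)
1/o = 1/(-4410) = -1/4410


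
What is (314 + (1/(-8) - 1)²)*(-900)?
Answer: -4539825/16 ≈ -2.8374e+5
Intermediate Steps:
(314 + (1/(-8) - 1)²)*(-900) = (314 + (-⅛ - 1)²)*(-900) = (314 + (-9/8)²)*(-900) = (314 + 81/64)*(-900) = (20177/64)*(-900) = -4539825/16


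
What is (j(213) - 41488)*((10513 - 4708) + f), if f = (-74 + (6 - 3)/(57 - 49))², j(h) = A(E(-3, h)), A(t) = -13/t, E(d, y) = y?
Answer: -6348832224037/13632 ≈ -4.6573e+8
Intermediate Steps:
j(h) = -13/h
f = 346921/64 (f = (-74 + 3/8)² = (-589/8)² = 346921/64 ≈ 5420.6)
(j(213) - 41488)*((10513 - 4708) + f) = (-13/213 - 41488)*((10513 - 4708) + 346921/64) = (-13*1/213 - 41488)*(5805 + 346921/64) = (-13/213 - 41488)*(718441/64) = -8836957/213*718441/64 = -6348832224037/13632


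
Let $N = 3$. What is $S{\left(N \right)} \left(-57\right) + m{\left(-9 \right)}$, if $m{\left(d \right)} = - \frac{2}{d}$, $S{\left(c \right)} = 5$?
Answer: $- \frac{2563}{9} \approx -284.78$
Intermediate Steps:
$S{\left(N \right)} \left(-57\right) + m{\left(-9 \right)} = 5 \left(-57\right) - \frac{2}{-9} = -285 - - \frac{2}{9} = -285 + \frac{2}{9} = - \frac{2563}{9}$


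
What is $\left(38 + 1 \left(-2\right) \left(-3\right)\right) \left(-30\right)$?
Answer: $-1320$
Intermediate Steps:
$\left(38 + 1 \left(-2\right) \left(-3\right)\right) \left(-30\right) = \left(38 - -6\right) \left(-30\right) = \left(38 + 6\right) \left(-30\right) = 44 \left(-30\right) = -1320$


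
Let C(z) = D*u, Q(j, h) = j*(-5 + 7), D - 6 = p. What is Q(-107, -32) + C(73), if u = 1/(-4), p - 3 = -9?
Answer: -214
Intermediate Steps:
p = -6 (p = 3 - 9 = -6)
D = 0 (D = 6 - 6 = 0)
u = -¼ (u = 1*(-¼) = -¼ ≈ -0.25000)
Q(j, h) = 2*j (Q(j, h) = j*2 = 2*j)
C(z) = 0 (C(z) = 0*(-¼) = 0)
Q(-107, -32) + C(73) = 2*(-107) + 0 = -214 + 0 = -214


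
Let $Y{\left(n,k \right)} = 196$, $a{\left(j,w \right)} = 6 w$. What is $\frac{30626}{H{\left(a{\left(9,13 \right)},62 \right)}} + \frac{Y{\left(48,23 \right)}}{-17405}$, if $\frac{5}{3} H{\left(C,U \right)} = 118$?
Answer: $\frac{22586087}{52215} \approx 432.56$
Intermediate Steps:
$H{\left(C,U \right)} = \frac{354}{5}$ ($H{\left(C,U \right)} = \frac{3}{5} \cdot 118 = \frac{354}{5}$)
$\frac{30626}{H{\left(a{\left(9,13 \right)},62 \right)}} + \frac{Y{\left(48,23 \right)}}{-17405} = \frac{30626}{\frac{354}{5}} + \frac{196}{-17405} = 30626 \cdot \frac{5}{354} + 196 \left(- \frac{1}{17405}\right) = \frac{76565}{177} - \frac{196}{17405} = \frac{22586087}{52215}$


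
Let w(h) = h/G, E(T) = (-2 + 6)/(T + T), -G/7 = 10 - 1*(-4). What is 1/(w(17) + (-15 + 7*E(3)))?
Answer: -294/3089 ≈ -0.095176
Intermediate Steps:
G = -98 (G = -7*(10 - 1*(-4)) = -7*(10 + 4) = -7*14 = -98)
E(T) = 2/T (E(T) = 4/((2*T)) = 4*(1/(2*T)) = 2/T)
w(h) = -h/98 (w(h) = h/(-98) = h*(-1/98) = -h/98)
1/(w(17) + (-15 + 7*E(3))) = 1/(-1/98*17 + (-15 + 7*(2/3))) = 1/(-17/98 + (-15 + 7*(2*(⅓)))) = 1/(-17/98 + (-15 + 7*(⅔))) = 1/(-17/98 + (-15 + 14/3)) = 1/(-17/98 - 31/3) = 1/(-3089/294) = -294/3089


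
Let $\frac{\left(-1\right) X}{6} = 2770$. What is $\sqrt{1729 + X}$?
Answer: $i \sqrt{14891} \approx 122.03 i$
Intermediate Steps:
$X = -16620$ ($X = \left(-6\right) 2770 = -16620$)
$\sqrt{1729 + X} = \sqrt{1729 - 16620} = \sqrt{-14891} = i \sqrt{14891}$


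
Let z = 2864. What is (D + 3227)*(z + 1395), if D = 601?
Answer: 16303452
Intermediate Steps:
(D + 3227)*(z + 1395) = (601 + 3227)*(2864 + 1395) = 3828*4259 = 16303452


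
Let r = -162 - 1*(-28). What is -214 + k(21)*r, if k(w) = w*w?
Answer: -59308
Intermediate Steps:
r = -134 (r = -162 + 28 = -134)
k(w) = w²
-214 + k(21)*r = -214 + 21²*(-134) = -214 + 441*(-134) = -214 - 59094 = -59308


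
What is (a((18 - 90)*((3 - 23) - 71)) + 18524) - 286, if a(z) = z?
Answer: 24790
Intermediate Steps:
(a((18 - 90)*((3 - 23) - 71)) + 18524) - 286 = ((18 - 90)*((3 - 23) - 71) + 18524) - 286 = (-72*(-20 - 71) + 18524) - 286 = (-72*(-91) + 18524) - 286 = (6552 + 18524) - 286 = 25076 - 286 = 24790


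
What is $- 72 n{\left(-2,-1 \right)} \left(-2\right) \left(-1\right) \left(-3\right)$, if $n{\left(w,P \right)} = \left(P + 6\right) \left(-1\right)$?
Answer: $-2160$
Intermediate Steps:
$n{\left(w,P \right)} = -6 - P$ ($n{\left(w,P \right)} = \left(6 + P\right) \left(-1\right) = -6 - P$)
$- 72 n{\left(-2,-1 \right)} \left(-2\right) \left(-1\right) \left(-3\right) = - 72 \left(-6 - -1\right) \left(-2\right) \left(-1\right) \left(-3\right) = - 72 \left(-6 + 1\right) \left(-2\right) \left(-1\right) \left(-3\right) = - 72 \left(-5\right) \left(-2\right) \left(-1\right) \left(-3\right) = - 72 \cdot 10 \left(-1\right) \left(-3\right) = \left(-72\right) \left(-10\right) \left(-3\right) = 720 \left(-3\right) = -2160$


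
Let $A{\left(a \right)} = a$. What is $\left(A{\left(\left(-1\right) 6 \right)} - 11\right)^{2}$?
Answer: $289$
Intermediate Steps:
$\left(A{\left(\left(-1\right) 6 \right)} - 11\right)^{2} = \left(\left(-1\right) 6 - 11\right)^{2} = \left(-6 - 11\right)^{2} = \left(-17\right)^{2} = 289$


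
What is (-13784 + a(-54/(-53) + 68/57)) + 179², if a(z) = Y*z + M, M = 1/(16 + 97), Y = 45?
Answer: 2088809284/113791 ≈ 18357.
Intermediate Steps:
M = 1/113 ≈ 0.0088496
a(z) = 1/113 + 45*z (a(z) = 45*z + 1/113 = 1/113 + 45*z)
(-13784 + a(-54/(-53) + 68/57)) + 179² = (-13784 + (1/113 + 45*(-54/(-53) + 68/57))) + 179² = (-13784 + (1/113 + 45*(-54*(-1/53) + 68*(1/57)))) + 32041 = (-13784 + (1/113 + 45*(54/53 + 68/57))) + 32041 = (-13784 + (1/113 + 45*(6682/3021))) + 32041 = (-13784 + (1/113 + 100230/1007)) + 32041 = (-13784 + 11326997/113791) + 32041 = -1557168147/113791 + 32041 = 2088809284/113791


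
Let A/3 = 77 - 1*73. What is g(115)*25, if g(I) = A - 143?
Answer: -3275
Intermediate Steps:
A = 12 (A = 3*(77 - 1*73) = 3*(77 - 73) = 3*4 = 12)
g(I) = -131 (g(I) = 12 - 143 = -131)
g(115)*25 = -131*25 = -3275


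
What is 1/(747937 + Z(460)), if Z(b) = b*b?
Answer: 1/959537 ≈ 1.0422e-6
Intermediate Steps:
Z(b) = b²
1/(747937 + Z(460)) = 1/(747937 + 460²) = 1/(747937 + 211600) = 1/959537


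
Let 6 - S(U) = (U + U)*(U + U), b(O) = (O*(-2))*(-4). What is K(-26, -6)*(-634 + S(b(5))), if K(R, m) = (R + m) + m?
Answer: 267064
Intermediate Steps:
b(O) = 8*O (b(O) = -2*O*(-4) = 8*O)
K(R, m) = R + 2*m
S(U) = 6 - 4*U² (S(U) = 6 - (U + U)*(U + U) = 6 - 2*U*2*U = 6 - 4*U²)
K(-26, -6)*(-634 + S(b(5))) = (-26 + 2*(-6))*(-634 + (6 - 4*(8*5)²)) = (-26 - 12)*(-634 + (6 - 4*40²)) = -38*(-634 + (6 - 4*1600)) = -38*(-634 + (6 - 6400)) = -38*(-634 - 6394) = -38*(-7028) = 267064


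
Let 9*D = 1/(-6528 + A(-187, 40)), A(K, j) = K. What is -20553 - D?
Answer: -1242120554/60435 ≈ -20553.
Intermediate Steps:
D = -1/60435 (D = 1/(9*(-6528 - 187)) = (⅑)/(-6715) = (⅑)*(-1/6715) = -1/60435 ≈ -1.6547e-5)
-20553 - D = -20553 - 1*(-1/60435) = -20553 + 1/60435 = -1242120554/60435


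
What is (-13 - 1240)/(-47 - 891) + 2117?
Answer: 283857/134 ≈ 2118.3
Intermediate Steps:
(-13 - 1240)/(-47 - 891) + 2117 = -1253/(-938) + 2117 = -1253*(-1/938) + 2117 = 179/134 + 2117 = 283857/134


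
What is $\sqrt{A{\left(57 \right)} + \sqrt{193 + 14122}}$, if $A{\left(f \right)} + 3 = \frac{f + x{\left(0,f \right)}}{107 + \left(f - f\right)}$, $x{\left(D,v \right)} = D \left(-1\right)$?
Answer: $\frac{\sqrt{-28248 + 11449 \sqrt{14315}}}{107} \approx 10.825$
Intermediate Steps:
$x{\left(D,v \right)} = - D$
$A{\left(f \right)} = -3 + \frac{f}{107}$ ($A{\left(f \right)} = -3 + \frac{f - 0}{107 + \left(f - f\right)} = -3 + \frac{f + 0}{107 + 0} = -3 + \frac{f}{107}$)
$\sqrt{A{\left(57 \right)} + \sqrt{193 + 14122}} = \sqrt{\left(-3 + \frac{1}{107} \cdot 57\right) + \sqrt{193 + 14122}} = \sqrt{\left(-3 + \frac{57}{107}\right) + \sqrt{14315}} = \sqrt{- \frac{264}{107} + \sqrt{14315}}$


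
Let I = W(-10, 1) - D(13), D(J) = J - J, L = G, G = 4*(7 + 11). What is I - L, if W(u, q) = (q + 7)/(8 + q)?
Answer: -640/9 ≈ -71.111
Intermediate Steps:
W(u, q) = (7 + q)/(8 + q)
G = 72 (G = 4*18 = 72)
L = 72
D(J) = 0
I = 8/9 (I = (7 + 1)/(8 + 1) - 1*0 = 8/9 + 0 = 8/9 ≈ 0.88889)
I - L = 8/9 - 1*72 = 8/9 - 72 = -640/9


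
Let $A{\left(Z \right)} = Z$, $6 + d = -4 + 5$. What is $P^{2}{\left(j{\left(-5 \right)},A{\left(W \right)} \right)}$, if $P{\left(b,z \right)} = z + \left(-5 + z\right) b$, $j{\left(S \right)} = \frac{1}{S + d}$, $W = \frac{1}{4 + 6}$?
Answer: $\frac{3481}{10000} \approx 0.3481$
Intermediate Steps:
$d = -5$ ($d = -6 + \left(-4 + 5\right) = -6 + 1 = -5$)
$W = \frac{1}{10} \approx 0.1$
$j{\left(S \right)} = \frac{1}{-5 + S}$ ($j{\left(S \right)} = \frac{1}{S - 5} = \frac{1}{-5 + S}$)
$P{\left(b,z \right)} = z + b \left(-5 + z\right)$
$P^{2}{\left(j{\left(-5 \right)},A{\left(W \right)} \right)} = \left(\frac{1}{10} - \frac{5}{-5 - 5} + \frac{1}{-5 - 5} \cdot \frac{1}{10}\right)^{2} = \left(\frac{1}{10} - \frac{5}{-10} + \frac{1}{-10} \cdot \frac{1}{10}\right)^{2} = \left(\frac{1}{10} - - \frac{1}{2} - \frac{1}{100}\right)^{2} = \left(\frac{1}{10} + \frac{1}{2} - \frac{1}{100}\right)^{2} = \left(\frac{59}{100}\right)^{2} = \frac{3481}{10000}$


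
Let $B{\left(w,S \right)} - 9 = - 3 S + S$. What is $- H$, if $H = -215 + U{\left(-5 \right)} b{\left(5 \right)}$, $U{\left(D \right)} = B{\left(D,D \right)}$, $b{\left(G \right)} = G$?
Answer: $120$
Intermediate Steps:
$B{\left(w,S \right)} = 9 - 2 S$ ($B{\left(w,S \right)} = 9 + \left(- 3 S + S\right) = 9 - 2 S$)
$U{\left(D \right)} = 9 - 2 D$
$H = -120$ ($H = -215 + \left(9 - -10\right) 5 = -215 + \left(9 + 10\right) 5 = -215 + 19 \cdot 5 = -215 + 95 = -120$)
$- H = \left(-1\right) \left(-120\right) = 120$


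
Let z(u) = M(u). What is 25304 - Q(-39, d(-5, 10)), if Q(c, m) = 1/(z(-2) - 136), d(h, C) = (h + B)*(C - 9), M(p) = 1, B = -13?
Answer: 3416041/135 ≈ 25304.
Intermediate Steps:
z(u) = 1
d(h, C) = (-13 + h)*(-9 + C) (d(h, C) = (h - 13)*(C - 9) = (-13 + h)*(-9 + C))
Q(c, m) = -1/135 (Q(c, m) = 1/(1 - 136) = 1/(-135) = -1/135)
25304 - Q(-39, d(-5, 10)) = 25304 - 1*(-1/135) = 25304 + 1/135 = 3416041/135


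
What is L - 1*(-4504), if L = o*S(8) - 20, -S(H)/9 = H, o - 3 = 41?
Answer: 1316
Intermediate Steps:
o = 44 (o = 3 + 41 = 44)
S(H) = -9*H
L = -3188 (L = 44*(-9*8) - 20 = 44*(-72) - 20 = -3168 - 20 = -3188)
L - 1*(-4504) = -3188 - 1*(-4504) = -3188 + 4504 = 1316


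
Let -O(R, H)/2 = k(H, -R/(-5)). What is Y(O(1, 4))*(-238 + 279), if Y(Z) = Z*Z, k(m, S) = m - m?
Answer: 0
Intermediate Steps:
k(m, S) = 0
O(R, H) = 0 (O(R, H) = -2*0 = 0)
Y(Z) = Z²
Y(O(1, 4))*(-238 + 279) = 0²*(-238 + 279) = 0*41 = 0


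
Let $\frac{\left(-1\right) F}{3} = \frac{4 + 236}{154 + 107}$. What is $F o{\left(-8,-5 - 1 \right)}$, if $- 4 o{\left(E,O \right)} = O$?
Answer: $- \frac{120}{29} \approx -4.1379$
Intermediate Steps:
$o{\left(E,O \right)} = - \frac{O}{4}$
$F = - \frac{80}{29}$ ($F = - 3 \frac{4 + 236}{154 + 107} = - 3 \cdot \frac{240}{261} = - 3 \cdot 240 \cdot \frac{1}{261} = \left(-3\right) \frac{80}{87} = - \frac{80}{29} \approx -2.7586$)
$F o{\left(-8,-5 - 1 \right)} = - \frac{80 \left(- \frac{-5 - 1}{4}\right)}{29} = - \frac{80 \left(\left(- \frac{1}{4}\right) \left(-6\right)\right)}{29} = \left(- \frac{80}{29}\right) \frac{3}{2} = - \frac{120}{29}$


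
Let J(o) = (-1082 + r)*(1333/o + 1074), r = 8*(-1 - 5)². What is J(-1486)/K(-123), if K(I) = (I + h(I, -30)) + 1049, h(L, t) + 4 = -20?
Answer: -633068507/670186 ≈ -944.62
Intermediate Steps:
h(L, t) = -24 (h(L, t) = -4 - 20 = -24)
r = 288 (r = 8*(-6)² = 8*36 = 288)
J(o) = -852756 - 1058402/o (J(o) = (-1082 + 288)*(1333/o + 1074) = -794*(1074 + 1333/o) = -852756 - 1058402/o)
K(I) = 1025 + I (K(I) = (I - 24) + 1049 = (-24 + I) + 1049 = 1025 + I)
J(-1486)/K(-123) = (-852756 - 1058402/(-1486))/(1025 - 123) = (-852756 - 1058402*(-1/1486))/902 = (-852756 + 529201/743)*(1/902) = -633068507/743*1/902 = -633068507/670186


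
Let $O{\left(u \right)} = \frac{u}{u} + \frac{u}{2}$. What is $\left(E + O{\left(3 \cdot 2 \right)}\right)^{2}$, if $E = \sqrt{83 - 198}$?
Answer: $\left(4 + i \sqrt{115}\right)^{2} \approx -99.0 + 85.79 i$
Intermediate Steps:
$O{\left(u \right)} = 1 + \frac{u}{2}$ ($O{\left(u \right)} = 1 + u \frac{1}{2} = 1 + \frac{u}{2}$)
$E = i \sqrt{115}$ ($E = \sqrt{-115} = i \sqrt{115} \approx 10.724 i$)
$\left(E + O{\left(3 \cdot 2 \right)}\right)^{2} = \left(i \sqrt{115} + \left(1 + \frac{3 \cdot 2}{2}\right)\right)^{2} = \left(i \sqrt{115} + \left(1 + \frac{1}{2} \cdot 6\right)\right)^{2} = \left(i \sqrt{115} + \left(1 + 3\right)\right)^{2} = \left(i \sqrt{115} + 4\right)^{2} = \left(4 + i \sqrt{115}\right)^{2}$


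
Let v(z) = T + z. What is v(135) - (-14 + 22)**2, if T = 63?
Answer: 134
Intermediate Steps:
v(z) = 63 + z
v(135) - (-14 + 22)**2 = (63 + 135) - (-14 + 22)**2 = 198 - 1*8**2 = 198 - 1*64 = 198 - 64 = 134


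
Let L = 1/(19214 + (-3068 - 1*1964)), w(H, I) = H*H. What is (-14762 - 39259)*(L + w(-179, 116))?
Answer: -24547437516723/14182 ≈ -1.7309e+9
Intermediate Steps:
w(H, I) = H²
L = 1/14182 (L = 1/(19214 + (-3068 - 1964)) = 1/(19214 - 5032) = 1/14182 ≈ 7.0512e-5)
(-14762 - 39259)*(L + w(-179, 116)) = (-14762 - 39259)*(1/14182 + (-179)²) = -54021*(1/14182 + 32041) = -54021*454405463/14182 = -24547437516723/14182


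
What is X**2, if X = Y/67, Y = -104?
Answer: 10816/4489 ≈ 2.4094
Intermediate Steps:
X = -104/67 ≈ -1.5522
X**2 = (-104/67)**2 = 10816/4489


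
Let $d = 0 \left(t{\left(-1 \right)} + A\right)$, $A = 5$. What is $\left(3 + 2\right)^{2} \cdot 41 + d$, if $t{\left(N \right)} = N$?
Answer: $1025$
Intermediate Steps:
$d = 0$ ($d = 0 \left(-1 + 5\right) = 0 \cdot 4 = 0$)
$\left(3 + 2\right)^{2} \cdot 41 + d = \left(3 + 2\right)^{2} \cdot 41 + 0 = 5^{2} \cdot 41 + 0 = 25 \cdot 41 + 0 = 1025 + 0 = 1025$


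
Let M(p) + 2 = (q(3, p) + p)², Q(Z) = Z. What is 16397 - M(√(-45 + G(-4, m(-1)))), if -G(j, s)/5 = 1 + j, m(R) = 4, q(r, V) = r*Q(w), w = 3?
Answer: 16348 - 18*I*√30 ≈ 16348.0 - 98.59*I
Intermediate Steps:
q(r, V) = 3*r (q(r, V) = r*3 = 3*r)
G(j, s) = -5 - 5*j (G(j, s) = -5*(1 + j) = -5 - 5*j)
M(p) = -2 + (9 + p)² (M(p) = -2 + (3*3 + p)² = -2 + (9 + p)²)
16397 - M(√(-45 + G(-4, m(-1)))) = 16397 - (-2 + (9 + √(-45 + (-5 - 5*(-4))))²) = 16397 - (-2 + (9 + √(-45 + (-5 + 20)))²) = 16397 - (-2 + (9 + √(-45 + 15))²) = 16397 - (-2 + (9 + √(-30))²) = 16397 - (-2 + (9 + I*√30)²) = 16397 + (2 - (9 + I*√30)²) = 16399 - (9 + I*√30)²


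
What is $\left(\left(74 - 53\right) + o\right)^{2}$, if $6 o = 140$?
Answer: $\frac{17689}{9} \approx 1965.4$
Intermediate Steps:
$o = \frac{70}{3}$ ($o = \frac{1}{6} \cdot 140 = \frac{70}{3} \approx 23.333$)
$\left(\left(74 - 53\right) + o\right)^{2} = \left(\left(74 - 53\right) + \frac{70}{3}\right)^{2} = \left(21 + \frac{70}{3}\right)^{2} = \left(\frac{133}{3}\right)^{2} = \frac{17689}{9}$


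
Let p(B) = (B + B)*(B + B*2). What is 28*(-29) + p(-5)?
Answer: -662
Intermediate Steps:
p(B) = 6*B**2 (p(B) = (2*B)*(B + 2*B) = (2*B)*(3*B) = 6*B**2)
28*(-29) + p(-5) = 28*(-29) + 6*(-5)**2 = -812 + 6*25 = -812 + 150 = -662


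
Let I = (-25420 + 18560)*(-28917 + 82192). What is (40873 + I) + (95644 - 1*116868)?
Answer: -365446851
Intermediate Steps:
I = -365466500 (I = -6860*53275 = -365466500)
(40873 + I) + (95644 - 1*116868) = (40873 - 365466500) + (95644 - 1*116868) = -365425627 + (95644 - 116868) = -365425627 - 21224 = -365446851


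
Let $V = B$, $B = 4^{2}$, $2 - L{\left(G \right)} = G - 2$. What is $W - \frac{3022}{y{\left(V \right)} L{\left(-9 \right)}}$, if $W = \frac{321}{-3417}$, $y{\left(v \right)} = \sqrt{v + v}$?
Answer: $- \frac{107}{1139} - \frac{1511 \sqrt{2}}{52} \approx -41.188$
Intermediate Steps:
$L{\left(G \right)} = 4 - G$ ($L{\left(G \right)} = 2 - \left(G - 2\right) = 2 - \left(-2 + G\right) = 4 - G$)
$B = 16$
$V = 16$
$y{\left(v \right)} = \sqrt{2} \sqrt{v}$ ($y{\left(v \right)} = \sqrt{2 v} = \sqrt{2} \sqrt{v}$)
$W = - \frac{107}{1139}$ ($W = 321 \left(- \frac{1}{3417}\right) = - \frac{107}{1139} \approx -0.093942$)
$W - \frac{3022}{y{\left(V \right)} L{\left(-9 \right)}} = - \frac{107}{1139} - \frac{3022}{\sqrt{2} \sqrt{16} \left(4 - -9\right)} = - \frac{107}{1139} - \frac{3022}{\sqrt{2} \cdot 4 \left(4 + 9\right)} = - \frac{107}{1139} - \frac{3022}{4 \sqrt{2} \cdot 13} = - \frac{107}{1139} - \frac{3022}{52 \sqrt{2}} = - \frac{107}{1139} - 3022 \frac{\sqrt{2}}{104} = - \frac{107}{1139} - \frac{1511 \sqrt{2}}{52}$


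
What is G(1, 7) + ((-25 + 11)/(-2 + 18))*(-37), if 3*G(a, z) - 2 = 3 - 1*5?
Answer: 259/8 ≈ 32.375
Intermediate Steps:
G(a, z) = 0 (G(a, z) = ⅔ + (3 - 1*5)/3 = ⅔ + (3 - 5)/3 = ⅔ + (⅓)*(-2) = ⅔ - ⅔ = 0)
G(1, 7) + ((-25 + 11)/(-2 + 18))*(-37) = 0 + ((-25 + 11)/(-2 + 18))*(-37) = 0 - 14/16*(-37) = 0 - 14*1/16*(-37) = 0 - 7/8*(-37) = 0 + 259/8 = 259/8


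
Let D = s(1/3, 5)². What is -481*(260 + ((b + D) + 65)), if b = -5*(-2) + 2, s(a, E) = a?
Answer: -1459354/9 ≈ -1.6215e+5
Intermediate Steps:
b = 12 (b = 10 + 2 = 12)
D = ⅑ (D = (1/3)² = (⅓)² = ⅑ ≈ 0.11111)
-481*(260 + ((b + D) + 65)) = -481*(260 + ((12 + ⅑) + 65)) = -481*(260 + (109/9 + 65)) = -481*(260 + 694/9) = -481*3034/9 = -1459354/9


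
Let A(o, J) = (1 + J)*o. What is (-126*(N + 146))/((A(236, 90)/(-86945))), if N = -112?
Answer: 13302585/767 ≈ 17344.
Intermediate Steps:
A(o, J) = o*(1 + J)
(-126*(N + 146))/((A(236, 90)/(-86945))) = (-126*(-112 + 146))/(((236*(1 + 90))/(-86945))) = (-126*34)/(((236*91)*(-1/86945))) = -4284/(21476*(-1/86945)) = -4284/(-21476/86945) = -4284*(-86945/21476) = 13302585/767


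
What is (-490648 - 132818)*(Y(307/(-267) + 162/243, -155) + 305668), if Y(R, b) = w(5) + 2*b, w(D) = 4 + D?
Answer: -190385942022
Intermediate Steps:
Y(R, b) = 9 + 2*b (Y(R, b) = (4 + 5) + 2*b = 9 + 2*b)
(-490648 - 132818)*(Y(307/(-267) + 162/243, -155) + 305668) = (-490648 - 132818)*((9 + 2*(-155)) + 305668) = -623466*((9 - 310) + 305668) = -623466*(-301 + 305668) = -623466*305367 = -190385942022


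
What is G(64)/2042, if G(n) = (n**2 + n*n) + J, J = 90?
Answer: 4141/1021 ≈ 4.0558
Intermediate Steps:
G(n) = 90 + 2*n**2 (G(n) = (n**2 + n*n) + 90 = (n**2 + n**2) + 90 = 2*n**2 + 90 = 90 + 2*n**2)
G(64)/2042 = (90 + 2*64**2)/2042 = (90 + 2*4096)*(1/2042) = (90 + 8192)*(1/2042) = 8282*(1/2042) = 4141/1021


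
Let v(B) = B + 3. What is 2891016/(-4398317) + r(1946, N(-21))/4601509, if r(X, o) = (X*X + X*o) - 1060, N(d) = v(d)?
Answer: 290390401212/1839899569123 ≈ 0.15783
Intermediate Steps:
v(B) = 3 + B
N(d) = 3 + d
r(X, o) = -1060 + X² + X*o (r(X, o) = (X² + X*o) - 1060 = -1060 + X² + X*o)
2891016/(-4398317) + r(1946, N(-21))/4601509 = 2891016/(-4398317) + (-1060 + 1946² + 1946*(3 - 21))/4601509 = 2891016*(-1/4398317) + (-1060 + 3786916 + 1946*(-18))*(1/4601509) = -2891016/4398317 + (-1060 + 3786916 - 35028)*(1/4601509) = -2891016/4398317 + 3750828*(1/4601509) = -2891016/4398317 + 3750828/4601509 = 290390401212/1839899569123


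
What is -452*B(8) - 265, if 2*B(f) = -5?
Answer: 865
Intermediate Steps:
B(f) = -5/2 (B(f) = (1/2)*(-5) = -5/2)
-452*B(8) - 265 = -452*(-5/2) - 265 = 1130 - 265 = 865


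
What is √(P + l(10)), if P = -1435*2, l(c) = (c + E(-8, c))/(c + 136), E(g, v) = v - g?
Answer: 2*I*√3823302/73 ≈ 53.571*I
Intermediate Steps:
l(c) = (8 + 2*c)/(136 + c) (l(c) = (c + (c - 1*(-8)))/(c + 136) = (c + (c + 8))/(136 + c) = (c + (8 + c))/(136 + c) = (8 + 2*c)/(136 + c))
P = -2870
√(P + l(10)) = √(-2870 + 2*(4 + 10)/(136 + 10)) = √(-2870 + 2*14/146) = √(-2870 + 2*(1/146)*14) = √(-2870 + 14/73) = √(-209496/73) = 2*I*√3823302/73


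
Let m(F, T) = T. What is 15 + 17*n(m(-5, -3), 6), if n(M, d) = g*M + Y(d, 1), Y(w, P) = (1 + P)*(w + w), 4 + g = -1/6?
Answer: 1271/2 ≈ 635.50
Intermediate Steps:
g = -25/6 (g = -4 - 1/6 = -4 - 1*⅙ = -4 - ⅙ = -25/6 ≈ -4.1667)
Y(w, P) = 2*w*(1 + P) (Y(w, P) = (1 + P)*(2*w) = 2*w*(1 + P))
n(M, d) = 4*d - 25*M/6 (n(M, d) = -25*M/6 + 2*d*(1 + 1) = -25*M/6 + 2*d*2 = -25*M/6 + 4*d = 4*d - 25*M/6)
15 + 17*n(m(-5, -3), 6) = 15 + 17*(4*6 - 25/6*(-3)) = 15 + 17*(24 + 25/2) = 15 + 17*(73/2) = 15 + 1241/2 = 1271/2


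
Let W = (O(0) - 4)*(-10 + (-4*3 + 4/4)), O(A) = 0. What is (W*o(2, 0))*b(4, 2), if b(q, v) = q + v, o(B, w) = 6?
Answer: 3024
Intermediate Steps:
W = 84 (W = (0 - 4)*(-10 + (-4*3 + 4/4)) = -4*(-10 + (-12 + 4*(1/4))) = -4*(-10 + (-12 + 1)) = -4*(-10 - 11) = -4*(-21) = 84)
(W*o(2, 0))*b(4, 2) = (84*6)*(4 + 2) = 504*6 = 3024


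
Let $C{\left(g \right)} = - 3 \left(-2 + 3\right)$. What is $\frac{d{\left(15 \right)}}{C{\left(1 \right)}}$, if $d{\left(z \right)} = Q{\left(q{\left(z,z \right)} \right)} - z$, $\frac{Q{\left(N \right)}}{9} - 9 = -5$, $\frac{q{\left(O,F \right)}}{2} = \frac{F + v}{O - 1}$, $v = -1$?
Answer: $-7$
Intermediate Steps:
$C{\left(g \right)} = -3$ ($C{\left(g \right)} = - 3 \cdot 1 = \left(-1\right) 3 = -3$)
$q{\left(O,F \right)} = \frac{2 \left(-1 + F\right)}{-1 + O}$ ($q{\left(O,F \right)} = 2 \frac{F - 1}{O - 1} = 2 \frac{-1 + F}{-1 + O} = \frac{2 \left(-1 + F\right)}{-1 + O}$)
$Q{\left(N \right)} = 36$ ($Q{\left(N \right)} = 81 + 9 \left(-5\right) = 81 - 45 = 36$)
$d{\left(z \right)} = 36 - z$
$\frac{d{\left(15 \right)}}{C{\left(1 \right)}} = \frac{36 - 15}{-3} = \left(36 - 15\right) \left(- \frac{1}{3}\right) = 21 \left(- \frac{1}{3}\right) = -7$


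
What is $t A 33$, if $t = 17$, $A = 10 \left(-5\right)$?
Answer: $-28050$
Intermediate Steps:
$A = -50$
$t A 33 = 17 \left(-50\right) 33 = \left(-850\right) 33 = -28050$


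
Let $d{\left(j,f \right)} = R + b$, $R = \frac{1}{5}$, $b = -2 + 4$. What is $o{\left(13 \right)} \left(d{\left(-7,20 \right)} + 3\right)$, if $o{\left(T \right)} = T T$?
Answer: $\frac{4394}{5} \approx 878.8$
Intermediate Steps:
$b = 2$
$R = \frac{1}{5} \approx 0.2$
$o{\left(T \right)} = T^{2}$
$d{\left(j,f \right)} = \frac{11}{5}$ ($d{\left(j,f \right)} = \frac{1}{5} + 2 = \frac{11}{5}$)
$o{\left(13 \right)} \left(d{\left(-7,20 \right)} + 3\right) = 13^{2} \left(\frac{11}{5} + 3\right) = 169 \cdot \frac{26}{5} = \frac{4394}{5}$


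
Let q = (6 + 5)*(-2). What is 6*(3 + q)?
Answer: -114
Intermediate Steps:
q = -22 (q = 11*(-2) = -22)
6*(3 + q) = 6*(3 - 22) = 6*(-19) = -114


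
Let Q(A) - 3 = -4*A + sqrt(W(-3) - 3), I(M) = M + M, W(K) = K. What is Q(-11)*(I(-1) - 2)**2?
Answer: 752 + 16*I*sqrt(6) ≈ 752.0 + 39.192*I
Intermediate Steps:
I(M) = 2*M
Q(A) = 3 - 4*A + I*sqrt(6) (Q(A) = 3 + (-4*A + sqrt(-3 - 3)) = 3 + (-4*A + sqrt(-6)) = 3 + (-4*A + I*sqrt(6)) = 3 - 4*A + I*sqrt(6))
Q(-11)*(I(-1) - 2)**2 = (3 - 4*(-11) + I*sqrt(6))*(2*(-1) - 2)**2 = (3 + 44 + I*sqrt(6))*(-2 - 2)**2 = (47 + I*sqrt(6))*(-4)**2 = (47 + I*sqrt(6))*16 = 752 + 16*I*sqrt(6)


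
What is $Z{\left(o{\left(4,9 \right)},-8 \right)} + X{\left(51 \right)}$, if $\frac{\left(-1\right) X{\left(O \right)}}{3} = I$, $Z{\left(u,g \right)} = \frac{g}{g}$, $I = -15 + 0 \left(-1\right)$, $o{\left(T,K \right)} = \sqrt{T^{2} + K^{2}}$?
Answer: $46$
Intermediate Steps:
$o{\left(T,K \right)} = \sqrt{K^{2} + T^{2}}$
$I = -15$ ($I = -15 + 0 = -15$)
$Z{\left(u,g \right)} = 1$
$X{\left(O \right)} = 45$ ($X{\left(O \right)} = \left(-3\right) \left(-15\right) = 45$)
$Z{\left(o{\left(4,9 \right)},-8 \right)} + X{\left(51 \right)} = 1 + 45 = 46$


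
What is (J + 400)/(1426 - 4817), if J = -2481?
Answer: 2081/3391 ≈ 0.61368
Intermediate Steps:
(J + 400)/(1426 - 4817) = (-2481 + 400)/(1426 - 4817) = -2081/(-3391) = -2081*(-1/3391) = 2081/3391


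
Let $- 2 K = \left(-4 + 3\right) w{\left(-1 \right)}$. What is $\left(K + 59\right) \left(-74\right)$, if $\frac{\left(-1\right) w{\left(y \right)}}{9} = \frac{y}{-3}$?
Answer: $-4255$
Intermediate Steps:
$w{\left(y \right)} = 3 y$ ($w{\left(y \right)} = - 9 \frac{y}{-3} = - 9 y \left(- \frac{1}{3}\right) = - 9 \left(- \frac{y}{3}\right) = 3 y$)
$K = - \frac{3}{2}$ ($K = - \frac{\left(-4 + 3\right) 3 \left(-1\right)}{2} = - \frac{\left(-1\right) \left(-3\right)}{2} = \left(- \frac{1}{2}\right) 3 = - \frac{3}{2} \approx -1.5$)
$\left(K + 59\right) \left(-74\right) = \left(- \frac{3}{2} + 59\right) \left(-74\right) = \frac{115}{2} \left(-74\right) = -4255$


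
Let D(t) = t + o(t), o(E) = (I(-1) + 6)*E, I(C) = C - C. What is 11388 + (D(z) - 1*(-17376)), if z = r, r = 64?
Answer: 29212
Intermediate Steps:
I(C) = 0
o(E) = 6*E (o(E) = (0 + 6)*E = 6*E)
z = 64
D(t) = 7*t (D(t) = t + 6*t = 7*t)
11388 + (D(z) - 1*(-17376)) = 11388 + (7*64 - 1*(-17376)) = 11388 + (448 + 17376) = 11388 + 17824 = 29212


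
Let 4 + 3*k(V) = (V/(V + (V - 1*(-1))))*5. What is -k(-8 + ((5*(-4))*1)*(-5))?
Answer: 56/111 ≈ 0.50450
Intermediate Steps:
k(V) = -4/3 + 5*V/(3*(1 + 2*V)) (k(V) = -4/3 + ((V/(V + (V - 1*(-1))))*5)/3 = -4/3 + ((V/(V + (V + 1)))*5)/3 = -4/3 + ((V/(V + (1 + V)))*5)/3 = -4/3 + ((V/(1 + 2*V))*5)/3 = -4/3 + (5*V/(1 + 2*V))/3 = -4/3 + 5*V/(3*(1 + 2*V)))
-k(-8 + ((5*(-4))*1)*(-5)) = -(-4 - 3*(-8 + ((5*(-4))*1)*(-5)))/(3*(1 + 2*(-8 + ((5*(-4))*1)*(-5)))) = -(-4 - 3*(-8 - 20*1*(-5)))/(3*(1 + 2*(-8 - 20*1*(-5)))) = -(-4 - 3*(-8 - 20*(-5)))/(3*(1 + 2*(-8 - 20*(-5)))) = -(-4 - 3*(-8 + 100))/(3*(1 + 2*(-8 + 100))) = -(-4 - 3*92)/(3*(1 + 2*92)) = -(-4 - 276)/(3*(1 + 184)) = -(-280)/(3*185) = -1*(-56/111) = 56/111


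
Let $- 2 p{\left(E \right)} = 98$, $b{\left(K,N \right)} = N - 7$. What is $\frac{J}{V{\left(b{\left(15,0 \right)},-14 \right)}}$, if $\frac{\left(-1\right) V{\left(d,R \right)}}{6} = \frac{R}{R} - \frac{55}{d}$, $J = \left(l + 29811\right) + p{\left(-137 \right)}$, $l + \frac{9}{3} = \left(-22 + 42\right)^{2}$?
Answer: $- \frac{70371}{124} \approx -567.51$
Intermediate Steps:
$b{\left(K,N \right)} = -7 + N$
$p{\left(E \right)} = -49$ ($p{\left(E \right)} = \left(- \frac{1}{2}\right) 98 = -49$)
$l = 397$ ($l = -3 + \left(-22 + 42\right)^{2} = -3 + 20^{2} = -3 + 400 = 397$)
$J = 30159$ ($J = \left(397 + 29811\right) - 49 = 30208 - 49 = 30159$)
$V{\left(d,R \right)} = -6 + \frac{330}{d}$ ($V{\left(d,R \right)} = - 6 \left(\frac{R}{R} - \frac{55}{d}\right) = - 6 \left(1 - \frac{55}{d}\right) = -6 + \frac{330}{d}$)
$\frac{J}{V{\left(b{\left(15,0 \right)},-14 \right)}} = \frac{30159}{-6 + \frac{330}{-7 + 0}} = \frac{30159}{-6 + \frac{330}{-7}} = \frac{30159}{-6 + 330 \left(- \frac{1}{7}\right)} = \frac{30159}{-6 - \frac{330}{7}} = \frac{30159}{- \frac{372}{7}} = 30159 \left(- \frac{7}{372}\right) = - \frac{70371}{124}$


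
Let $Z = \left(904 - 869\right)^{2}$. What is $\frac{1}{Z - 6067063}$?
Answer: $- \frac{1}{6065838} \approx -1.6486 \cdot 10^{-7}$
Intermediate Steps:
$Z = 1225$ ($Z = 35^{2} = 1225$)
$\frac{1}{Z - 6067063} = \frac{1}{1225 - 6067063} = \frac{1}{-6065838} = - \frac{1}{6065838}$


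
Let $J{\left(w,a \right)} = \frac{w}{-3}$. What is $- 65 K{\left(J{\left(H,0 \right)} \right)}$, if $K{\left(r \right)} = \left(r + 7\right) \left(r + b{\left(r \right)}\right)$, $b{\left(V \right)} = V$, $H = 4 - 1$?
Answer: $780$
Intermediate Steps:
$H = 3$
$J{\left(w,a \right)} = - \frac{w}{3}$ ($J{\left(w,a \right)} = w \left(- \frac{1}{3}\right) = - \frac{w}{3}$)
$K{\left(r \right)} = 2 r \left(7 + r\right)$ ($K{\left(r \right)} = \left(r + 7\right) \left(r + r\right) = \left(7 + r\right) 2 r = 2 r \left(7 + r\right)$)
$- 65 K{\left(J{\left(H,0 \right)} \right)} = - 65 \cdot 2 \left(\left(- \frac{1}{3}\right) 3\right) \left(7 - 1\right) = - 65 \cdot 2 \left(-1\right) \left(7 - 1\right) = - 65 \cdot 2 \left(-1\right) 6 = \left(-65\right) \left(-12\right) = 780$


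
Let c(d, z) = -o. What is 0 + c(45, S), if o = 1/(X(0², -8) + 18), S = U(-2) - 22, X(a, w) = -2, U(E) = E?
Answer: -1/16 ≈ -0.062500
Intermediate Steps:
S = -24 (S = -2 - 22 = -24)
o = 1/16 (o = 1/(-2 + 18) = 1/16 ≈ 0.062500)
c(d, z) = -1/16 (c(d, z) = -1*1/16 = -1/16)
0 + c(45, S) = 0 - 1/16 = -1/16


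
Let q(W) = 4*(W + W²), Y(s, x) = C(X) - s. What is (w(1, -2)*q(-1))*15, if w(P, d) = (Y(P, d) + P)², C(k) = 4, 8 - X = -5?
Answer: 0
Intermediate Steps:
X = 13 (X = 8 - 1*(-5) = 8 + 5 = 13)
Y(s, x) = 4 - s
q(W) = 4*W + 4*W²
w(P, d) = 16 (w(P, d) = ((4 - P) + P)² = 4² = 16)
(w(1, -2)*q(-1))*15 = (16*(4*(-1)*(1 - 1)))*15 = (16*(4*(-1)*0))*15 = (16*0)*15 = 0*15 = 0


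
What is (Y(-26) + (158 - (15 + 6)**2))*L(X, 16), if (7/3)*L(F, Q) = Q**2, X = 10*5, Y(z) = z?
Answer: -237312/7 ≈ -33902.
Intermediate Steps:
X = 50
L(F, Q) = 3*Q**2/7
(Y(-26) + (158 - (15 + 6)**2))*L(X, 16) = (-26 + (158 - (15 + 6)**2))*((3/7)*16**2) = (-26 + (158 - 1*21**2))*((3/7)*256) = (-26 + (158 - 1*441))*(768/7) = (-26 + (158 - 441))*(768/7) = (-26 - 283)*(768/7) = -309*768/7 = -237312/7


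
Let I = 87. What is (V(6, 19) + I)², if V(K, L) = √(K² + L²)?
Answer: (87 + √397)² ≈ 11433.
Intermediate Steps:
(V(6, 19) + I)² = (√(6² + 19²) + 87)² = (√(36 + 361) + 87)² = (√397 + 87)² = (87 + √397)²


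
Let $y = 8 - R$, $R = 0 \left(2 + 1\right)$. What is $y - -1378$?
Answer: $1386$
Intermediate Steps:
$R = 0$ ($R = 0 \cdot 3 = 0$)
$y = 8$ ($y = 8 - 0 = 8 + 0 = 8$)
$y - -1378 = 8 - -1378 = 8 + 1378 = 1386$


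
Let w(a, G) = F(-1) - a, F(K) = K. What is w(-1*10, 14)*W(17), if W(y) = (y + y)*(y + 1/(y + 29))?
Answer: 119799/23 ≈ 5208.6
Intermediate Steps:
w(a, G) = -1 - a
W(y) = 2*y*(y + 1/(29 + y)) (W(y) = (2*y)*(y + 1/(29 + y)) = 2*y*(y + 1/(29 + y)))
w(-1*10, 14)*W(17) = (-1 - (-1)*10)*(2*17*(1 + 17**2 + 29*17)/(29 + 17)) = (-1 - 1*(-10))*(2*17*(1 + 289 + 493)/46) = (-1 + 10)*(2*17*(1/46)*783) = 9*(13311/23) = 119799/23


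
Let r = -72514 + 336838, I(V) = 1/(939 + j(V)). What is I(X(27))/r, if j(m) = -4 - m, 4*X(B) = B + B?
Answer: 1/243574566 ≈ 4.1055e-9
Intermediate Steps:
X(B) = B/2 (X(B) = (B + B)/4 = (2*B)/4 = B/2)
I(V) = 1/(935 - V) (I(V) = 1/(939 + (-4 - V)) = 1/(935 - V))
r = 264324
I(X(27))/r = -1/(-935 + (½)*27)/264324 = -1/(-935 + 27/2)*(1/264324) = -1/(-1843/2)*(1/264324) = -1*(-2/1843)*(1/264324) = (2/1843)*(1/264324) = 1/243574566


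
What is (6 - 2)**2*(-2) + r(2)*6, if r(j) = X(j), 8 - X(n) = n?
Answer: 4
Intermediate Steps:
X(n) = 8 - n
r(j) = 8 - j
(6 - 2)**2*(-2) + r(2)*6 = (6 - 2)**2*(-2) + (8 - 1*2)*6 = 4**2*(-2) + (8 - 2)*6 = 16*(-2) + 6*6 = -32 + 36 = 4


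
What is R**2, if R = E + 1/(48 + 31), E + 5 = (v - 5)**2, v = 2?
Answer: 100489/6241 ≈ 16.101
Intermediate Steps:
E = 4 (E = -5 + (2 - 5)**2 = -5 + (-3)**2 = -5 + 9 = 4)
R = 317/79 (R = 4 + 1/(48 + 31) = 4 + 1/79 = 317/79 ≈ 4.0127)
R**2 = (317/79)**2 = 100489/6241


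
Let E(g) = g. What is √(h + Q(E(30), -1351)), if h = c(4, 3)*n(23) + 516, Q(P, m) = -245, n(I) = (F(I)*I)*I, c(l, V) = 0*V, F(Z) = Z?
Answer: √271 ≈ 16.462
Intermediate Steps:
c(l, V) = 0
n(I) = I³ (n(I) = (I*I)*I = I²*I = I³)
h = 516 (h = 0*23³ + 516 = 0*12167 + 516 = 0 + 516 = 516)
√(h + Q(E(30), -1351)) = √(516 - 245) = √271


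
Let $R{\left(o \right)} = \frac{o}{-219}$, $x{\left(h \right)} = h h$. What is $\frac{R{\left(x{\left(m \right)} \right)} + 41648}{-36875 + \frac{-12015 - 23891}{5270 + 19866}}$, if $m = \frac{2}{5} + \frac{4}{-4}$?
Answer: $- \frac{955263479096}{845819889225} \approx -1.1294$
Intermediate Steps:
$m = - \frac{3}{5}$ ($m = 2 \cdot \frac{1}{5} + 4 \left(- \frac{1}{4}\right) = \frac{2}{5} - 1 = - \frac{3}{5} \approx -0.6$)
$x{\left(h \right)} = h^{2}$
$R{\left(o \right)} = - \frac{o}{219}$ ($R{\left(o \right)} = o \left(- \frac{1}{219}\right) = - \frac{o}{219}$)
$\frac{R{\left(x{\left(m \right)} \right)} + 41648}{-36875 + \frac{-12015 - 23891}{5270 + 19866}} = \frac{- \frac{\left(- \frac{3}{5}\right)^{2}}{219} + 41648}{-36875 + \frac{-12015 - 23891}{5270 + 19866}} = \frac{\left(- \frac{1}{219}\right) \frac{9}{25} + 41648}{-36875 - \frac{35906}{25136}} = \frac{- \frac{3}{1825} + 41648}{-36875 - \frac{17953}{12568}} = \frac{76007597}{1825 \left(-36875 - \frac{17953}{12568}\right)} = \frac{76007597}{1825 \left(- \frac{463462953}{12568}\right)} = \frac{76007597}{1825} \left(- \frac{12568}{463462953}\right) = - \frac{955263479096}{845819889225}$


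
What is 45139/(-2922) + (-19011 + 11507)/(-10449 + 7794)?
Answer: -32639119/2585970 ≈ -12.622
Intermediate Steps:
45139/(-2922) + (-19011 + 11507)/(-10449 + 7794) = 45139*(-1/2922) - 7504/(-2655) = -45139/2922 - 7504*(-1/2655) = -45139/2922 + 7504/2655 = -32639119/2585970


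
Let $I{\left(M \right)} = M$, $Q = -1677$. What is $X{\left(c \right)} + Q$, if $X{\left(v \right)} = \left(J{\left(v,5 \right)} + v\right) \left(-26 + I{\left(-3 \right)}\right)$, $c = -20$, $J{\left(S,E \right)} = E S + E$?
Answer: $1658$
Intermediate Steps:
$J{\left(S,E \right)} = E + E S$
$X{\left(v \right)} = -145 - 174 v$ ($X{\left(v \right)} = \left(5 \left(1 + v\right) + v\right) \left(-26 - 3\right) = \left(\left(5 + 5 v\right) + v\right) \left(-29\right) = \left(5 + 6 v\right) \left(-29\right) = -145 - 174 v$)
$X{\left(c \right)} + Q = \left(-145 - -3480\right) - 1677 = \left(-145 + 3480\right) - 1677 = 3335 - 1677 = 1658$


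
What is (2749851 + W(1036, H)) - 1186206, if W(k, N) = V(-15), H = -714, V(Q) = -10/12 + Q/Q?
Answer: 9381871/6 ≈ 1.5636e+6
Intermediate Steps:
V(Q) = ⅙ (V(Q) = -10*1/12 + 1 = -⅚ + 1 = ⅙)
W(k, N) = ⅙
(2749851 + W(1036, H)) - 1186206 = (2749851 + ⅙) - 1186206 = 16499107/6 - 1186206 = 9381871/6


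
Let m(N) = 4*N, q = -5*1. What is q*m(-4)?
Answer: 80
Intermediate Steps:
q = -5
q*m(-4) = -20*(-4) = -5*(-16) = 80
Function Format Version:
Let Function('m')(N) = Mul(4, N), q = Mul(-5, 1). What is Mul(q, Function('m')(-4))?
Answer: 80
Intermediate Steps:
q = -5
Mul(q, Function('m')(-4)) = Mul(-5, Mul(4, -4)) = Mul(-5, -16) = 80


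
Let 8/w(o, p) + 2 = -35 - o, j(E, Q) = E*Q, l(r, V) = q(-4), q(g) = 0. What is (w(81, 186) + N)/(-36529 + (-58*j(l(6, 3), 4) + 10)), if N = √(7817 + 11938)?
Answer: 4/2154621 - √2195/12173 ≈ -0.0038469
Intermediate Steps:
l(r, V) = 0
w(o, p) = 8/(-37 - o) (w(o, p) = 8/(-2 + (-35 - o)) = 8/(-37 - o))
N = 3*√2195 (N = √19755 = 3*√2195 ≈ 140.55)
(w(81, 186) + N)/(-36529 + (-58*j(l(6, 3), 4) + 10)) = (-8/(37 + 81) + 3*√2195)/(-36529 + (-0*4 + 10)) = (-8/118 + 3*√2195)/(-36529 + (-58*0 + 10)) = (-8*1/118 + 3*√2195)/(-36529 + (0 + 10)) = (-4/59 + 3*√2195)/(-36529 + 10) = (-4/59 + 3*√2195)/(-36519) = (-4/59 + 3*√2195)*(-1/36519) = 4/2154621 - √2195/12173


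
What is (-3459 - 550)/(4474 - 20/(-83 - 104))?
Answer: -749683/836658 ≈ -0.89604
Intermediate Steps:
(-3459 - 550)/(4474 - 20/(-83 - 104)) = -4009/(4474 - 20/(-187)) = -4009/(4474 - 20*(-1/187)) = -4009/(4474 + 20/187) = -4009/836658/187 = -4009*187/836658 = -749683/836658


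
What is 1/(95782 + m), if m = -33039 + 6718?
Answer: 1/69461 ≈ 1.4397e-5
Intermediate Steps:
m = -26321
1/(95782 + m) = 1/(95782 - 26321) = 1/69461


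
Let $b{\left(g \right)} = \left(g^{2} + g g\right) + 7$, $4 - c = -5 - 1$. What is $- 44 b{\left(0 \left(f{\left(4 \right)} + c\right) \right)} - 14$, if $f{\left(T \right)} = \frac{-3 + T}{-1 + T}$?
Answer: $-322$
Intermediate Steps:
$f{\left(T \right)} = \frac{-3 + T}{-1 + T}$
$c = 10$ ($c = 4 - \left(-5 - 1\right) = 4 - -6 = 4 + 6 = 10$)
$b{\left(g \right)} = 7 + 2 g^{2}$ ($b{\left(g \right)} = \left(g^{2} + g^{2}\right) + 7 = 2 g^{2} + 7 = 7 + 2 g^{2}$)
$- 44 b{\left(0 \left(f{\left(4 \right)} + c\right) \right)} - 14 = - 44 \left(7 + 2 \left(0 \left(\frac{-3 + 4}{-1 + 4} + 10\right)\right)^{2}\right) - 14 = - 44 \left(7 + 2 \left(0 \left(\frac{1}{3} \cdot 1 + 10\right)\right)^{2}\right) - 14 = - 44 \left(7 + 2 \left(0 \left(\frac{1}{3} + 10\right)\right)^{2}\right) - 14 = - 44 \left(7 + 2 \left(0 \cdot \frac{31}{3}\right)^{2}\right) - 14 = - 44 \left(7 + 2 \cdot 0^{2}\right) - 14 = - 44 \left(7 + 2 \cdot 0\right) - 14 = - 44 \left(7 + 0\right) - 14 = \left(-44\right) 7 - 14 = -308 - 14 = -322$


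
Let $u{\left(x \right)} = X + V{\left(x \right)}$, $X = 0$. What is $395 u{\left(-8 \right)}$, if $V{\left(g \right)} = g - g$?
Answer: $0$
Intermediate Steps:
$V{\left(g \right)} = 0$
$u{\left(x \right)} = 0$ ($u{\left(x \right)} = 0 + 0 = 0$)
$395 u{\left(-8 \right)} = 395 \cdot 0 = 0$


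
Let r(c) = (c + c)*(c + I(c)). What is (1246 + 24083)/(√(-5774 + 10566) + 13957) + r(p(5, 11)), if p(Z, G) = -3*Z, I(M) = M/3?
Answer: 39076450351/64931019 - 16886*√1198/64931019 ≈ 601.81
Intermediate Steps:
I(M) = M/3 (I(M) = M*(⅓) = M/3)
r(c) = 8*c²/3 (r(c) = (c + c)*(c + c/3) = (2*c)*(4*c/3) = 8*c²/3)
(1246 + 24083)/(√(-5774 + 10566) + 13957) + r(p(5, 11)) = (1246 + 24083)/(√(-5774 + 10566) + 13957) + 8*(-3*5)²/3 = 25329/(√4792 + 13957) + (8/3)*(-15)² = 25329/(2*√1198 + 13957) + (8/3)*225 = 25329/(13957 + 2*√1198) + 600 = 600 + 25329/(13957 + 2*√1198)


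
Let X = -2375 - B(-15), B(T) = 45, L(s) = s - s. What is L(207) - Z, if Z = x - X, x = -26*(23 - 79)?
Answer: -3876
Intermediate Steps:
L(s) = 0
X = -2420 (X = -2375 - 1*45 = -2375 - 45 = -2420)
x = 1456 (x = -26*(-56) = 1456)
Z = 3876 (Z = 1456 - 1*(-2420) = 1456 + 2420 = 3876)
L(207) - Z = 0 - 1*3876 = 0 - 3876 = -3876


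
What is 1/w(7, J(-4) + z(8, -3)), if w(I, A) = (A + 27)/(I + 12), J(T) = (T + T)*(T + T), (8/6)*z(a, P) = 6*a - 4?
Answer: 19/124 ≈ 0.15323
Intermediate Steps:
z(a, P) = -3 + 9*a/2 (z(a, P) = 3*(6*a - 4)/4 = 3*(-4 + 6*a)/4 = -3 + 9*a/2)
J(T) = 4*T² (J(T) = (2*T)*(2*T) = 4*T²)
w(I, A) = (27 + A)/(12 + I)
1/w(7, J(-4) + z(8, -3)) = 1/((27 + (4*(-4)² + (-3 + (9/2)*8)))/(12 + 7)) = 1/((27 + (4*16 + (-3 + 36)))/19) = 1/((27 + (64 + 33))/19) = 1/((27 + 97)/19) = 1/((1/19)*124) = 1/(124/19) = 19/124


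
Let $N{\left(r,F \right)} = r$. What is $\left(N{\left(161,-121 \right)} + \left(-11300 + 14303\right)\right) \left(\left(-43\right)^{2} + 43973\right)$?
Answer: $144980808$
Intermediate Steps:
$\left(N{\left(161,-121 \right)} + \left(-11300 + 14303\right)\right) \left(\left(-43\right)^{2} + 43973\right) = \left(161 + \left(-11300 + 14303\right)\right) \left(\left(-43\right)^{2} + 43973\right) = \left(161 + 3003\right) \left(1849 + 43973\right) = 3164 \cdot 45822 = 144980808$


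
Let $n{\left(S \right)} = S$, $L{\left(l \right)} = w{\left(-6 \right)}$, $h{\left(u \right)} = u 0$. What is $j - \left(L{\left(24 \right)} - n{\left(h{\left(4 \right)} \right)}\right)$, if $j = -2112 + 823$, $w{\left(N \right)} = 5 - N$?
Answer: $-1300$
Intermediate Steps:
$h{\left(u \right)} = 0$
$L{\left(l \right)} = 11$ ($L{\left(l \right)} = 5 - -6 = 5 + 6 = 11$)
$j = -1289$
$j - \left(L{\left(24 \right)} - n{\left(h{\left(4 \right)} \right)}\right) = -1289 - \left(11 - 0\right) = -1289 - \left(11 + 0\right) = -1289 - 11 = -1300$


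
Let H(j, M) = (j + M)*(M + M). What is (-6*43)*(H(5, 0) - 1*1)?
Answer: 258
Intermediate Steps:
H(j, M) = 2*M*(M + j) (H(j, M) = (M + j)*(2*M) = 2*M*(M + j))
(-6*43)*(H(5, 0) - 1*1) = (-6*43)*(2*0*(0 + 5) - 1*1) = -258*(2*0*5 - 1) = -258*(0 - 1) = -258*(-1) = 258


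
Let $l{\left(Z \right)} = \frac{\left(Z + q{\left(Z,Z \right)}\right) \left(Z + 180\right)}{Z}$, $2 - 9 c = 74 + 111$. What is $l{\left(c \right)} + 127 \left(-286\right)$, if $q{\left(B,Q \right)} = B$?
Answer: $- \frac{108008}{3} \approx -36003.0$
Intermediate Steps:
$c = - \frac{61}{3}$ ($c = \frac{2}{9} - \frac{74 + 111}{9} = \frac{2}{9} - \frac{185}{9} = - \frac{61}{3} \approx -20.333$)
$l{\left(Z \right)} = 360 + 2 Z$ ($l{\left(Z \right)} = \frac{\left(Z + Z\right) \left(Z + 180\right)}{Z} = \frac{2 Z \left(180 + Z\right)}{Z} = 360 + 2 Z$)
$l{\left(c \right)} + 127 \left(-286\right) = \left(360 + 2 \left(- \frac{61}{3}\right)\right) + 127 \left(-286\right) = \left(360 - \frac{122}{3}\right) - 36322 = \frac{958}{3} - 36322 = - \frac{108008}{3}$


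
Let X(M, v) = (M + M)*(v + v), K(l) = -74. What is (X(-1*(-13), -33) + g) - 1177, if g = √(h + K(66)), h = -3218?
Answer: -2893 + 2*I*√823 ≈ -2893.0 + 57.376*I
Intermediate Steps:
X(M, v) = 4*M*v (X(M, v) = (2*M)*(2*v) = 4*M*v)
g = 2*I*√823 (g = √(-3218 - 74) = √(-3292) = 2*I*√823 ≈ 57.376*I)
(X(-1*(-13), -33) + g) - 1177 = (4*(-1*(-13))*(-33) + 2*I*√823) - 1177 = (4*13*(-33) + 2*I*√823) - 1177 = (-1716 + 2*I*√823) - 1177 = -2893 + 2*I*√823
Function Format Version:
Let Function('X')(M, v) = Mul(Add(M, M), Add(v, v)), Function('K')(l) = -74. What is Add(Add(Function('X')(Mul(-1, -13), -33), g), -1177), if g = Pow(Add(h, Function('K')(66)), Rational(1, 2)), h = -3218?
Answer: Add(-2893, Mul(2, I, Pow(823, Rational(1, 2)))) ≈ Add(-2893.0, Mul(57.376, I))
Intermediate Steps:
Function('X')(M, v) = Mul(4, M, v) (Function('X')(M, v) = Mul(Mul(2, M), Mul(2, v)) = Mul(4, M, v))
g = Mul(2, I, Pow(823, Rational(1, 2))) (g = Pow(Add(-3218, -74), Rational(1, 2)) = Pow(-3292, Rational(1, 2)) = Mul(2, I, Pow(823, Rational(1, 2))) ≈ Mul(57.376, I))
Add(Add(Function('X')(Mul(-1, -13), -33), g), -1177) = Add(Add(Mul(4, Mul(-1, -13), -33), Mul(2, I, Pow(823, Rational(1, 2)))), -1177) = Add(Add(Mul(4, 13, -33), Mul(2, I, Pow(823, Rational(1, 2)))), -1177) = Add(Add(-1716, Mul(2, I, Pow(823, Rational(1, 2)))), -1177) = Add(-2893, Mul(2, I, Pow(823, Rational(1, 2))))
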